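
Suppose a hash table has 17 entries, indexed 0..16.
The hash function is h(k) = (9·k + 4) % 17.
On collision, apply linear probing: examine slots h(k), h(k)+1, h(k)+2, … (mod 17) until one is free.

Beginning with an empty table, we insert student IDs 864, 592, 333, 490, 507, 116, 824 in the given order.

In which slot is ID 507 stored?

864: h=11 -> slot 11
592: h=11, probe 11,12 -> slot 12
333: h=9 -> slot 9
490: h=11, probe 11,12,13 -> slot 13
507: h=11, probe 11,12,13,14 -> slot 14
116: h=11, probe 11,12,13,14,15 -> slot 15
824: h=8 -> slot 8
Table: [∅, ∅, ∅, ∅, ∅, ∅, ∅, ∅, 824, 333, ∅, 864, 592, 490, 507, 116, ∅]

14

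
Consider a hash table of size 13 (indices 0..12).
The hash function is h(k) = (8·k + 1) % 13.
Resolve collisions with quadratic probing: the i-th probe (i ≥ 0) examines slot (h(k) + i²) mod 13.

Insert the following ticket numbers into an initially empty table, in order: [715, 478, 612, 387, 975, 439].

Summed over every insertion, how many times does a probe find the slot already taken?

715: h=1 → slot 1
478: h=3 → slot 3
612: h=9 → slot 9
387: h=3, probe 3,4 → slot 4
975: h=1, probe 1,2 → slot 2
439: h=3, probe 3,4,7 → slot 7
Table: [—, 715, 975, 478, 387, —, —, 439, —, 612, —, —, —]

4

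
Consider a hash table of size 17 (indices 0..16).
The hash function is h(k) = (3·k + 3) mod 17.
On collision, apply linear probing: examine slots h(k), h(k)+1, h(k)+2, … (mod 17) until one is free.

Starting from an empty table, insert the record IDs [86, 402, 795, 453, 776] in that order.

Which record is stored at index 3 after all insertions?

453

86: h=6 => slot 6
402: h=2 => slot 2
795: h=8 => slot 8
453: h=2, probe 2,3 => slot 3
776: h=2, probe 2,3,4 => slot 4
Table: [_, _, 402, 453, 776, _, 86, _, 795, _, _, _, _, _, _, _, _]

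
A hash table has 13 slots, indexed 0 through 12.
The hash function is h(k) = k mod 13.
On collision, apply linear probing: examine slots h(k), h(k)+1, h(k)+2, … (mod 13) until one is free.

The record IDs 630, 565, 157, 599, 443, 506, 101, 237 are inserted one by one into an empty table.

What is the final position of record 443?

630 hashes to 6; slot 6 is free → place at 6.
565 hashes to 6; 6 taken → place at 7.
157 hashes to 1; slot 1 is free → place at 1.
599 hashes to 1; 1 taken → place at 2.
443 hashes to 1; 1,2 taken → place at 3.
506 hashes to 12; slot 12 is free → place at 12.
101 hashes to 10; slot 10 is free → place at 10.
237 hashes to 3; 3 taken → place at 4.
Table: [., 157, 599, 443, 237, ., 630, 565, ., ., 101, ., 506]

3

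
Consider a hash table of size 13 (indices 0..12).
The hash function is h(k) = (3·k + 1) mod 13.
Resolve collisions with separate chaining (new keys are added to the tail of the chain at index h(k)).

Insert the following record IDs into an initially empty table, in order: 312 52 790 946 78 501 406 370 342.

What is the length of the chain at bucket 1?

312 -> bucket 1
52 -> bucket 1 (collision)
790 -> bucket 5
946 -> bucket 5 (collision)
78 -> bucket 1 (collision)
501 -> bucket 9
406 -> bucket 10
370 -> bucket 6
342 -> bucket 0
Final buckets:
0: 342
1: 312 -> 52 -> 78
2: _
3: _
4: _
5: 790 -> 946
6: 370
7: _
8: _
9: 501
10: 406
11: _
12: _

3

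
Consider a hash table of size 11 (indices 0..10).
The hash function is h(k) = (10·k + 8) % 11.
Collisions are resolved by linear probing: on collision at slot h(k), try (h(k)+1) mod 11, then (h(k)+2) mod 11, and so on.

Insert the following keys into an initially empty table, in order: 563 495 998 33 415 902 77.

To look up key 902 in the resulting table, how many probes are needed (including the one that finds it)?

563 hashes to 6; slot 6 is free => place at 6.
495 hashes to 8; slot 8 is free => place at 8.
998 hashes to 0; slot 0 is free => place at 0.
33 hashes to 8; 8 taken => place at 9.
415 hashes to 0; 0 taken => place at 1.
902 hashes to 8; 8,9 taken => place at 10.
77 hashes to 8; 8,9,10,0,1 taken => place at 2.
Table: [998, 415, 77, ., ., ., 563, ., 495, 33, 902]
Lookup 902: h=8, probe 8,9,10 → found at 10.

3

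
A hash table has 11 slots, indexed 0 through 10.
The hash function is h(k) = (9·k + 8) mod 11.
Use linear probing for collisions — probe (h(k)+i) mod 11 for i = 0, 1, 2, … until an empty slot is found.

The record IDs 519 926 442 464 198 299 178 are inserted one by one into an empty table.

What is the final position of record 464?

519: h=4 → slot 4
926: h=4, probe 4,5 → slot 5
442: h=4, probe 4,5,6 → slot 6
464: h=4, probe 4,5,6,7 → slot 7
198: h=8 → slot 8
299: h=4, probe 4,5,6,7,8,9 → slot 9
178: h=4, probe 4,5,6,7,8,9,10 → slot 10
Table: [—, —, —, —, 519, 926, 442, 464, 198, 299, 178]

7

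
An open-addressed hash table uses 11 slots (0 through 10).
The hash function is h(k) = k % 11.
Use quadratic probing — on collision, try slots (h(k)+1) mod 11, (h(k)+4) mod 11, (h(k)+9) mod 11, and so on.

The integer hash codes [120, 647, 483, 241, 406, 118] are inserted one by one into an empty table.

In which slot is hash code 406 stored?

8

Insert 120: h=10, slot 10 empty → index 10.
Insert 647: h=9, slot 9 empty → index 9.
Insert 483: h=10, slot 10 occupied → index 0.
Insert 241: h=10, slots 10,0 occupied → index 3.
Insert 406: h=10, slots 10,0,3 occupied → index 8.
Insert 118: h=8, slots 8,9 occupied → index 1.
Table: [483, 118, —, 241, —, —, —, —, 406, 647, 120]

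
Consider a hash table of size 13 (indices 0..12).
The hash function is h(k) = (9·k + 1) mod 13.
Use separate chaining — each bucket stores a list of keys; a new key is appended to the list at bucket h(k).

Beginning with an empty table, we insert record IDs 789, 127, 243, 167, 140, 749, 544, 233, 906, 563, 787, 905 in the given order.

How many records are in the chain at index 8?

2

789 -> bucket 4
127 -> bucket 0
243 -> bucket 4 (collision)
167 -> bucket 9
140 -> bucket 0 (collision)
749 -> bucket 8
544 -> bucket 9 (collision)
233 -> bucket 5
906 -> bucket 4 (collision)
563 -> bucket 11
787 -> bucket 12
905 -> bucket 8 (collision)
Final buckets:
0: 127 -> 140
1: -
2: -
3: -
4: 789 -> 243 -> 906
5: 233
6: -
7: -
8: 749 -> 905
9: 167 -> 544
10: -
11: 563
12: 787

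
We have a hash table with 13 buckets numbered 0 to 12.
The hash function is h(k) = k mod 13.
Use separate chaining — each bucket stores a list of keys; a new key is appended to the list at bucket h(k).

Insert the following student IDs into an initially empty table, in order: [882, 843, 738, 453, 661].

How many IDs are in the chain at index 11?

4

Insert 882: h=11, bucket 11 empty -> new chain.
Insert 843: h=11, bucket 11 nonempty -> append to chain.
Insert 738: h=10, bucket 10 empty -> new chain.
Insert 453: h=11, bucket 11 nonempty -> append to chain.
Insert 661: h=11, bucket 11 nonempty -> append to chain.
Final buckets:
0: -
1: -
2: -
3: -
4: -
5: -
6: -
7: -
8: -
9: -
10: 738
11: 882 -> 843 -> 453 -> 661
12: -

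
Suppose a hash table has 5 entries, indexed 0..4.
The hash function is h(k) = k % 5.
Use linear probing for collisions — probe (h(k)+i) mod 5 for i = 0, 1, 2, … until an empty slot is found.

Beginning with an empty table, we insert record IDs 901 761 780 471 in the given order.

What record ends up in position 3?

471

901 hashes to 1; slot 1 is free -> place at 1.
761 hashes to 1; 1 taken -> place at 2.
780 hashes to 0; slot 0 is free -> place at 0.
471 hashes to 1; 1,2 taken -> place at 3.
Table: [780, 901, 761, 471, —]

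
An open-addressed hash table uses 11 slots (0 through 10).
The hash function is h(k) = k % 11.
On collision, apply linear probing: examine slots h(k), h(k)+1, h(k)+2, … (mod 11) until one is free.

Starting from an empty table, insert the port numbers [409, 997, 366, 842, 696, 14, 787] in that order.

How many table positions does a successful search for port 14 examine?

409 hashes to 2; slot 2 is free -> place at 2.
997 hashes to 7; slot 7 is free -> place at 7.
366 hashes to 3; slot 3 is free -> place at 3.
842 hashes to 6; slot 6 is free -> place at 6.
696 hashes to 3; 3 taken -> place at 4.
14 hashes to 3; 3,4 taken -> place at 5.
787 hashes to 6; 6,7 taken -> place at 8.
Table: [∅, ∅, 409, 366, 696, 14, 842, 997, 787, ∅, ∅]
Lookup 14: h=3, probe 3,4,5 → found at 5.

3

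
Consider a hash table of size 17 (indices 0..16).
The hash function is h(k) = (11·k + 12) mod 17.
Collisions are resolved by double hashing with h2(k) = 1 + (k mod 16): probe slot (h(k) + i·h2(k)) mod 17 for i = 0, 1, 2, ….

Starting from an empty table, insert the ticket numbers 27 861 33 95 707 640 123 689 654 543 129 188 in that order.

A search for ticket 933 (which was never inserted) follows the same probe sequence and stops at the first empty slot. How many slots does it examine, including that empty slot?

27: h=3 -> slot 3
861: h=14 -> slot 14
33: h=1 -> slot 1
95: h=3, h2=16, probe 3,2 -> slot 2
707: h=3, h2=4, probe 3,7 -> slot 7
640: h=14, h2=1, probe 14,15 -> slot 15
123: h=5 -> slot 5
689: h=9 -> slot 9
654: h=15, h2=15, probe 15,13 -> slot 13
543: h=1, h2=16, probe 1,0 -> slot 0
129: h=3, h2=2, probe 3,5,7,9,11 -> slot 11
188: h=6 -> slot 6
Table: [543, 33, 95, 27, _, 123, 188, 707, _, 689, _, 129, _, 654, 861, 640, _]
Lookup 933: h=7, h2=6, probe 7,13,2,8 → slot 8 empty, not found.

4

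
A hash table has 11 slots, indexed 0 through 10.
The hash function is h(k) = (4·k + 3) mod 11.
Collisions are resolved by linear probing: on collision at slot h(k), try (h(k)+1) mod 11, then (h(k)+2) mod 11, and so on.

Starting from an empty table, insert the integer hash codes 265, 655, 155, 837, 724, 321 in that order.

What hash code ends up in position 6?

724

Insert 265: h=7, slot 7 empty → index 7.
Insert 655: h=5, slot 5 empty → index 5.
Insert 155: h=7, slot 7 occupied → index 8.
Insert 837: h=7, slots 7,8 occupied → index 9.
Insert 724: h=6, slot 6 empty → index 6.
Insert 321: h=0, slot 0 empty → index 0.
Table: [321, -, -, -, -, 655, 724, 265, 155, 837, -]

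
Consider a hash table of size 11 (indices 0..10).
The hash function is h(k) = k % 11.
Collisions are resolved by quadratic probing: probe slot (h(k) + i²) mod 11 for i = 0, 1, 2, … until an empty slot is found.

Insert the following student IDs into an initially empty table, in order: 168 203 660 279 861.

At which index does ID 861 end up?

168: h=3 => slot 3
203: h=5 => slot 5
660: h=0 => slot 0
279: h=4 => slot 4
861: h=3, probe 3,4,7 => slot 7
Table: [660, _, _, 168, 279, 203, _, 861, _, _, _]

7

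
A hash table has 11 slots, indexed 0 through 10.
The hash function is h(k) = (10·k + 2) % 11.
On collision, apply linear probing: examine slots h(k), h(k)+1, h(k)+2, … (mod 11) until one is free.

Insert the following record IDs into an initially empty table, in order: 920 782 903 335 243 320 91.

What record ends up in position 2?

903

920 hashes to 6; slot 6 is free => place at 6.
782 hashes to 1; slot 1 is free => place at 1.
903 hashes to 1; 1 taken => place at 2.
335 hashes to 8; slot 8 is free => place at 8.
243 hashes to 1; 1,2 taken => place at 3.
320 hashes to 1; 1,2,3 taken => place at 4.
91 hashes to 10; slot 10 is free => place at 10.
Table: [∅, 782, 903, 243, 320, ∅, 920, ∅, 335, ∅, 91]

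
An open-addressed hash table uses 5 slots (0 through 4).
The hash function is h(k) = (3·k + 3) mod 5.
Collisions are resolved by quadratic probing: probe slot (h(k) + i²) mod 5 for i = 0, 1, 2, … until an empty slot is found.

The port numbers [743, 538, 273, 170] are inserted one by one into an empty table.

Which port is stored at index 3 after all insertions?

538

743: h=2 -> slot 2
538: h=2, probe 2,3 -> slot 3
273: h=2, probe 2,3,1 -> slot 1
170: h=3, probe 3,4 -> slot 4
Table: [—, 273, 743, 538, 170]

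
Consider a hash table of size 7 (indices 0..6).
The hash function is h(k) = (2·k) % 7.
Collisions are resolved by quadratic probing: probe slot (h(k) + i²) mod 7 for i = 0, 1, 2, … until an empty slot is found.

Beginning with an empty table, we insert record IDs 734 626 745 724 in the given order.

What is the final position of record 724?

Insert 734: h=5, slot 5 empty => index 5.
Insert 626: h=6, slot 6 empty => index 6.
Insert 745: h=6, slot 6 occupied => index 0.
Insert 724: h=6, slots 6,0 occupied => index 3.
Table: [745, -, -, 724, -, 734, 626]

3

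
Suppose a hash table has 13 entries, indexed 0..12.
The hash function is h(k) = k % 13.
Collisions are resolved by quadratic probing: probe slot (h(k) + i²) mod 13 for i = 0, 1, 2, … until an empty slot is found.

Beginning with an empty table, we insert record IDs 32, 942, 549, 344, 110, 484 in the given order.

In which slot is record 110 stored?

32: h=6 → slot 6
942: h=6, probe 6,7 → slot 7
549: h=3 → slot 3
344: h=6, probe 6,7,10 → slot 10
110: h=6, probe 6,7,10,2 → slot 2
484: h=3, probe 3,4 → slot 4
Table: [∅, ∅, 110, 549, 484, ∅, 32, 942, ∅, ∅, 344, ∅, ∅]

2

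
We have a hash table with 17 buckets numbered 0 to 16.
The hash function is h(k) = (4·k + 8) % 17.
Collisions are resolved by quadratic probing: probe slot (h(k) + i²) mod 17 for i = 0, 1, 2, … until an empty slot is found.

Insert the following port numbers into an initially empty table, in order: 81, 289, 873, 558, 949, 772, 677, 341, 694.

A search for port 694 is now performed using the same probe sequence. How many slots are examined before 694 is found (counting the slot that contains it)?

Insert 81: h=9, slot 9 empty => index 9.
Insert 289: h=8, slot 8 empty => index 8.
Insert 873: h=15, slot 15 empty => index 15.
Insert 558: h=13, slot 13 empty => index 13.
Insert 949: h=13, slot 13 occupied => index 14.
Insert 772: h=2, slot 2 empty => index 2.
Insert 677: h=13, slots 13,14 occupied => index 0.
Insert 341: h=12, slot 12 empty => index 12.
Insert 694: h=13, slots 13,14,0 occupied => index 5.
Table: [677, _, 772, _, _, 694, _, _, 289, 81, _, _, 341, 558, 949, 873, _]
Lookup 694: h=13, probe 13,14,0,5 → found at 5.

4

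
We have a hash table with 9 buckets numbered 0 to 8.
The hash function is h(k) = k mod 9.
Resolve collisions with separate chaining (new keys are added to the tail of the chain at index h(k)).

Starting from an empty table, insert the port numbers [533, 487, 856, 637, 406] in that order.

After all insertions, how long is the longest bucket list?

533 -> bucket 2
487 -> bucket 1
856 -> bucket 1 (collision)
637 -> bucket 7
406 -> bucket 1 (collision)
Final buckets:
0: .
1: 487 -> 856 -> 406
2: 533
3: .
4: .
5: .
6: .
7: 637
8: .

3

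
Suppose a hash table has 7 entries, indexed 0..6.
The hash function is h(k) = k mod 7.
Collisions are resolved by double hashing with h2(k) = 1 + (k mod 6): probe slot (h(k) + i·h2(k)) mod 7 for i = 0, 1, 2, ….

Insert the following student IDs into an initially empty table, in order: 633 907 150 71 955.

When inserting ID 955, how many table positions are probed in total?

3

Insert 633: h=3, slot 3 empty -> index 3.
Insert 907: h=4, slot 4 empty -> index 4.
Insert 150: h=3, h2=1, slots 3,4 occupied -> index 5.
Insert 71: h=1, slot 1 empty -> index 1.
Insert 955: h=3, h2=2, slots 3,5 occupied -> index 0.
Table: [955, 71, _, 633, 907, 150, _]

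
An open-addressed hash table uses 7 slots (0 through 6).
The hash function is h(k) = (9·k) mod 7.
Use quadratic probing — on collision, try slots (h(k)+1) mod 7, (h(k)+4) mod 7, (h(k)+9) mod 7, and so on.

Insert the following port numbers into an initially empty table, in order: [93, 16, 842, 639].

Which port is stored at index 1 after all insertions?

93 hashes to 4; slot 4 is free => place at 4.
16 hashes to 4; 4 taken => place at 5.
842 hashes to 4; 4,5 taken => place at 1.
639 hashes to 4; 4,5,1 taken => place at 6.
Table: [-, 842, -, -, 93, 16, 639]

842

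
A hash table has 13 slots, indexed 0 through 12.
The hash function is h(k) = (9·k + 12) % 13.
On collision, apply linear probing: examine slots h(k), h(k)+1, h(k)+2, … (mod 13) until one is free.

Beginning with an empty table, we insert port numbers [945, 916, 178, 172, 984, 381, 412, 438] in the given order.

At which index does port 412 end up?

Insert 945: h=2, slot 2 empty => index 2.
Insert 916: h=1, slot 1 empty => index 1.
Insert 178: h=2, slot 2 occupied => index 3.
Insert 172: h=0, slot 0 empty => index 0.
Insert 984: h=2, slots 2,3 occupied => index 4.
Insert 381: h=9, slot 9 empty => index 9.
Insert 412: h=2, slots 2,3,4 occupied => index 5.
Insert 438: h=2, slots 2,3,4,5 occupied => index 6.
Table: [172, 916, 945, 178, 984, 412, 438, -, -, 381, -, -, -]

5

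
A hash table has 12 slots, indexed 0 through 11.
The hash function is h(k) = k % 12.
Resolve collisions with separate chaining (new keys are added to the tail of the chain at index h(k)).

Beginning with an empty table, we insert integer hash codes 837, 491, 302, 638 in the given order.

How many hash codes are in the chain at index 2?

837 -> bucket 9
491 -> bucket 11
302 -> bucket 2
638 -> bucket 2 (collision)
Final buckets:
0: -
1: -
2: 302 -> 638
3: -
4: -
5: -
6: -
7: -
8: -
9: 837
10: -
11: 491

2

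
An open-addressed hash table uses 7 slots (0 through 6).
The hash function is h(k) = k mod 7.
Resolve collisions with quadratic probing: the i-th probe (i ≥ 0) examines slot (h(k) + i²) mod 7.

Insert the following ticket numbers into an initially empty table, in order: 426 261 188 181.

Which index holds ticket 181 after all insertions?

426 hashes to 6; slot 6 is free => place at 6.
261 hashes to 2; slot 2 is free => place at 2.
188 hashes to 6; 6 taken => place at 0.
181 hashes to 6; 6,0 taken => place at 3.
Table: [188, _, 261, 181, _, _, 426]

3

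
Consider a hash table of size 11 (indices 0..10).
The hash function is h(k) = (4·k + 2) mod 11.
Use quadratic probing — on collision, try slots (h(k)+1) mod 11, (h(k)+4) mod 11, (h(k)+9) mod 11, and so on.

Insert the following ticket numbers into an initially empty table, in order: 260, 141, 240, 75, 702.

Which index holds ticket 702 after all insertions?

260 hashes to 8; slot 8 is free => place at 8.
141 hashes to 5; slot 5 is free => place at 5.
240 hashes to 5; 5 taken => place at 6.
75 hashes to 5; 5,6 taken => place at 9.
702 hashes to 5; 5,6,9 taken => place at 3.
Table: [-, -, -, 702, -, 141, 240, -, 260, 75, -]

3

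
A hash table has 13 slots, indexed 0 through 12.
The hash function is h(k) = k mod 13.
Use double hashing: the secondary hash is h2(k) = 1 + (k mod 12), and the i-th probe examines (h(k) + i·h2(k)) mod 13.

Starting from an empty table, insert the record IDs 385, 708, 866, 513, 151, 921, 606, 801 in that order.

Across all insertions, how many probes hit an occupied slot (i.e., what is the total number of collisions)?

12

385 hashes to 8; slot 8 is free => place at 8.
708 hashes to 6; slot 6 is free => place at 6.
866 hashes to 8, h2=3; 8 taken => place at 11.
513 hashes to 6, h2=10; 6 taken => place at 3.
151 hashes to 8, h2=8; 8,3,11,6 taken => place at 1.
921 hashes to 11, h2=10; 11,8 taken => place at 5.
606 hashes to 8, h2=7; 8 taken => place at 2.
801 hashes to 8, h2=10; 8,5,2 taken => place at 12.
Table: [_, 151, 606, 513, _, 921, 708, _, 385, _, _, 866, 801]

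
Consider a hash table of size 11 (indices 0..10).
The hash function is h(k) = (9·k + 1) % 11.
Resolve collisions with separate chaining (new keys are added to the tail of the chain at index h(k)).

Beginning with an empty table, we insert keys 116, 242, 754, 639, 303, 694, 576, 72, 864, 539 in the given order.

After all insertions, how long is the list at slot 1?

116 -> bucket 0
242 -> bucket 1
754 -> bucket 0 (collision)
639 -> bucket 10
303 -> bucket 0 (collision)
694 -> bucket 10 (collision)
576 -> bucket 4
72 -> bucket 0 (collision)
864 -> bucket 0 (collision)
539 -> bucket 1 (collision)
Final buckets:
0: 116 -> 754 -> 303 -> 72 -> 864
1: 242 -> 539
2: —
3: —
4: 576
5: —
6: —
7: —
8: —
9: —
10: 639 -> 694

2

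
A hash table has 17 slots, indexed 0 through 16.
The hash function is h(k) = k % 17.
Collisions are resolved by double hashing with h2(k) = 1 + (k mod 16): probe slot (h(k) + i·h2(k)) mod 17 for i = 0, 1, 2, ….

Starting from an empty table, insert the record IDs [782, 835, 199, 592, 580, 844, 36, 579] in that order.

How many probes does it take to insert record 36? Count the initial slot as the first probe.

Insert 782: h=0, slot 0 empty → index 0.
Insert 835: h=2, slot 2 empty → index 2.
Insert 199: h=12, slot 12 empty → index 12.
Insert 592: h=14, slot 14 empty → index 14.
Insert 580: h=2, h2=5, slot 2 occupied → index 7.
Insert 844: h=11, slot 11 empty → index 11.
Insert 36: h=2, h2=5, slots 2,7,12,0 occupied → index 5.
Insert 579: h=1, slot 1 empty → index 1.
Table: [782, 579, 835, _, _, 36, _, 580, _, _, _, 844, 199, _, 592, _, _]

5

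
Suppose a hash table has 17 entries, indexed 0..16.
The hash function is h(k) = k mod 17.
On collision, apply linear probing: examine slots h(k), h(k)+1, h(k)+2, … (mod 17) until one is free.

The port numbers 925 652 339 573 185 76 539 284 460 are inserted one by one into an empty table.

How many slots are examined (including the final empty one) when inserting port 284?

3

925: h=7 => slot 7
652: h=6 => slot 6
339: h=16 => slot 16
573: h=12 => slot 12
185: h=15 => slot 15
76: h=8 => slot 8
539: h=12, probe 12,13 => slot 13
284: h=12, probe 12,13,14 => slot 14
460: h=1 => slot 1
Table: [., 460, ., ., ., ., 652, 925, 76, ., ., ., 573, 539, 284, 185, 339]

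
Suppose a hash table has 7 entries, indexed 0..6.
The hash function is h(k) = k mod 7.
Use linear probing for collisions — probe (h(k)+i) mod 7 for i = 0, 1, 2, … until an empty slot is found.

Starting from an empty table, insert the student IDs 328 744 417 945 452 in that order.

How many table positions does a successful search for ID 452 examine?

2

328 hashes to 6; slot 6 is free -> place at 6.
744 hashes to 2; slot 2 is free -> place at 2.
417 hashes to 4; slot 4 is free -> place at 4.
945 hashes to 0; slot 0 is free -> place at 0.
452 hashes to 4; 4 taken -> place at 5.
Table: [945, ∅, 744, ∅, 417, 452, 328]
Lookup 452: h=4, probe 4,5 → found at 5.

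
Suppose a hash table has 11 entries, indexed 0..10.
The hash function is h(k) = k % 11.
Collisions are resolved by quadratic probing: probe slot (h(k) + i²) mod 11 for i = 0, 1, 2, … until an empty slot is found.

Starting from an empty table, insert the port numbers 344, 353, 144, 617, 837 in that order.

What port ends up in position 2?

144

Insert 344: h=3, slot 3 empty -> index 3.
Insert 353: h=1, slot 1 empty -> index 1.
Insert 144: h=1, slot 1 occupied -> index 2.
Insert 617: h=1, slots 1,2 occupied -> index 5.
Insert 837: h=1, slots 1,2,5 occupied -> index 10.
Table: [., 353, 144, 344, ., 617, ., ., ., ., 837]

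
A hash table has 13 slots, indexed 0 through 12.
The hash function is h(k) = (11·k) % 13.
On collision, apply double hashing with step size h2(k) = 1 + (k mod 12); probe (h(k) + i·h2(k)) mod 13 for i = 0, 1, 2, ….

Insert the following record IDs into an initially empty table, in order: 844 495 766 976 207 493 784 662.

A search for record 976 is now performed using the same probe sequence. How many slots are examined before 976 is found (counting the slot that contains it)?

844 hashes to 2; slot 2 is free → place at 2.
495 hashes to 11; slot 11 is free → place at 11.
766 hashes to 2, h2=11; 2 taken → place at 0.
976 hashes to 11, h2=5; 11 taken → place at 3.
207 hashes to 2, h2=4; 2 taken → place at 6.
493 hashes to 2, h2=2; 2 taken → place at 4.
784 hashes to 5; slot 5 is free → place at 5.
662 hashes to 2, h2=3; 2,5 taken → place at 8.
Table: [766, -, 844, 976, 493, 784, 207, -, 662, -, -, 495, -]
Lookup 976: h=11, h2=5, probe 11,3 → found at 3.

2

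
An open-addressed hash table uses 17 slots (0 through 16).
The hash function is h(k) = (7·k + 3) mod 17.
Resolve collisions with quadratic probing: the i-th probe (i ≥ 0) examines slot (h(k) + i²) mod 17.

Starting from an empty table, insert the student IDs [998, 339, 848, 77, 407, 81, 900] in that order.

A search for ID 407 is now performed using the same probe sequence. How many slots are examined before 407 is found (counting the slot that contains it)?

998 hashes to 2; slot 2 is free -> place at 2.
339 hashes to 13; slot 13 is free -> place at 13.
848 hashes to 6; slot 6 is free -> place at 6.
77 hashes to 15; slot 15 is free -> place at 15.
407 hashes to 13; 13 taken -> place at 14.
81 hashes to 9; slot 9 is free -> place at 9.
900 hashes to 13; 13,14 taken -> place at 0.
Table: [900, -, 998, -, -, -, 848, -, -, 81, -, -, -, 339, 407, 77, -]
Lookup 407: h=13, probe 13,14 → found at 14.

2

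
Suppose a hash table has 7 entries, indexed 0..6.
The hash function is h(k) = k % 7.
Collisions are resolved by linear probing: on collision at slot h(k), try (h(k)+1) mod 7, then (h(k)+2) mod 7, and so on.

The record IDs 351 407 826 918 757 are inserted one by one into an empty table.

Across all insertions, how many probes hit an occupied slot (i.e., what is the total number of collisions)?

Insert 351: h=1, slot 1 empty => index 1.
Insert 407: h=1, slot 1 occupied => index 2.
Insert 826: h=0, slot 0 empty => index 0.
Insert 918: h=1, slots 1,2 occupied => index 3.
Insert 757: h=1, slots 1,2,3 occupied => index 4.
Table: [826, 351, 407, 918, 757, ., .]

6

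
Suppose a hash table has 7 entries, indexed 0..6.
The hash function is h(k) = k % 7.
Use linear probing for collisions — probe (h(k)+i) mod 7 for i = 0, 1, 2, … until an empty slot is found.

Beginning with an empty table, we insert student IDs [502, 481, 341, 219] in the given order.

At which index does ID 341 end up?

502 hashes to 5; slot 5 is free → place at 5.
481 hashes to 5; 5 taken → place at 6.
341 hashes to 5; 5,6 taken → place at 0.
219 hashes to 2; slot 2 is free → place at 2.
Table: [341, ∅, 219, ∅, ∅, 502, 481]

0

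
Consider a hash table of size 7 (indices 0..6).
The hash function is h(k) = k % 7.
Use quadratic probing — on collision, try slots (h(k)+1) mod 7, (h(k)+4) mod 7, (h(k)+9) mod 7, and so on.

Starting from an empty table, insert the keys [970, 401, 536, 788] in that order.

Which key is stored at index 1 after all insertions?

970 hashes to 4; slot 4 is free → place at 4.
401 hashes to 2; slot 2 is free → place at 2.
536 hashes to 4; 4 taken → place at 5.
788 hashes to 4; 4,5 taken → place at 1.
Table: [_, 788, 401, _, 970, 536, _]

788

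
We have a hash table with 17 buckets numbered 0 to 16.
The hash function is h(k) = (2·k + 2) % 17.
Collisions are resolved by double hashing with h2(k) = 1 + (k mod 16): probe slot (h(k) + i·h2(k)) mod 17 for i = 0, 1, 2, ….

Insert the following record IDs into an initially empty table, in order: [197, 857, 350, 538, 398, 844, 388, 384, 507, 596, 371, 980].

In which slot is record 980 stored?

10

197: h=5 → slot 5
857: h=16 → slot 16
350: h=5, h2=15, probe 5,3 → slot 3
538: h=7 → slot 7
398: h=16, h2=15, probe 16,14 → slot 14
844: h=7, h2=13, probe 7,3,16,12 → slot 12
388: h=13 → slot 13
384: h=5, h2=1, probe 5,6 → slot 6
507: h=13, h2=12, probe 13,8 → slot 8
596: h=4 → slot 4
371: h=13, h2=4, probe 13,0 → slot 0
980: h=7, h2=5, probe 7,12,0,5,10 → slot 10
Table: [371, —, —, 350, 596, 197, 384, 538, 507, —, 980, —, 844, 388, 398, —, 857]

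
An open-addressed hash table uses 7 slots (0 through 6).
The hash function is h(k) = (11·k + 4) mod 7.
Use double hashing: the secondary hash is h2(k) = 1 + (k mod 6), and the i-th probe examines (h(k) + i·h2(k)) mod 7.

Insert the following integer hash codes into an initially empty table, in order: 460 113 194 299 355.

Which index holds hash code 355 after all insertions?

Insert 460: h=3, slot 3 empty → index 3.
Insert 113: h=1, slot 1 empty → index 1.
Insert 194: h=3, h2=3, slot 3 occupied → index 6.
Insert 299: h=3, h2=6, slot 3 occupied → index 2.
Insert 355: h=3, h2=2, slot 3 occupied → index 5.
Table: [-, 113, 299, 460, -, 355, 194]

5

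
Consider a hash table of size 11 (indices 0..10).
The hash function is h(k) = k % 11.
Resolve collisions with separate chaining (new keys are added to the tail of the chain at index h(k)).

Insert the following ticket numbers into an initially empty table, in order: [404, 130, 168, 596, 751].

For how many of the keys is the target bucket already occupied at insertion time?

Insert 404: h=8, bucket 8 empty → new chain.
Insert 130: h=9, bucket 9 empty → new chain.
Insert 168: h=3, bucket 3 empty → new chain.
Insert 596: h=2, bucket 2 empty → new chain.
Insert 751: h=3, bucket 3 nonempty → append to chain.
Final buckets:
0: —
1: —
2: 596
3: 168 -> 751
4: —
5: —
6: —
7: —
8: 404
9: 130
10: —

1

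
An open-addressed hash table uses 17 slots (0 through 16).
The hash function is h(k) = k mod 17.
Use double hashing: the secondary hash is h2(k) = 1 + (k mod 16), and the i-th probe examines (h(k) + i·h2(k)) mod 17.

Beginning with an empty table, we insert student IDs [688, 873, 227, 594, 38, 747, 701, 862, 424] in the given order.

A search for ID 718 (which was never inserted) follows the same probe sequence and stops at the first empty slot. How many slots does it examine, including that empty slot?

688: h=8 → slot 8
873: h=6 → slot 6
227: h=6, h2=4, probe 6,10 → slot 10
594: h=16 → slot 16
38: h=4 → slot 4
747: h=16, h2=12, probe 16,11 → slot 11
701: h=4, h2=14, probe 4,1 → slot 1
862: h=12 → slot 12
424: h=16, h2=9, probe 16,8,0 → slot 0
Table: [424, 701, —, —, 38, —, 873, —, 688, —, 227, 747, 862, —, —, —, 594]
Lookup 718: h=4, h2=15, probe 4,2 → slot 2 empty, not found.

2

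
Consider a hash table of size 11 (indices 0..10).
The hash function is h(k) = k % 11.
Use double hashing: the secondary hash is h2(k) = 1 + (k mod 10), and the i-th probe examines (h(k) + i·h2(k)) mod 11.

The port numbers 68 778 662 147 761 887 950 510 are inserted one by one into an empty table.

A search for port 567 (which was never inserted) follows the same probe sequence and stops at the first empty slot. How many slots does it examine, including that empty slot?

Insert 68: h=2, slot 2 empty -> index 2.
Insert 778: h=8, slot 8 empty -> index 8.
Insert 662: h=2, h2=3, slot 2 occupied -> index 5.
Insert 147: h=4, slot 4 empty -> index 4.
Insert 761: h=2, h2=2, slots 2,4 occupied -> index 6.
Insert 887: h=7, slot 7 empty -> index 7.
Insert 950: h=4, h2=1, slots 4,5,6,7,8 occupied -> index 9.
Insert 510: h=4, h2=1, slots 4,5,6,7,8,9 occupied -> index 10.
Table: [∅, ∅, 68, ∅, 147, 662, 761, 887, 778, 950, 510]
Lookup 567: h=6, h2=8, probe 6,3 → slot 3 empty, not found.

2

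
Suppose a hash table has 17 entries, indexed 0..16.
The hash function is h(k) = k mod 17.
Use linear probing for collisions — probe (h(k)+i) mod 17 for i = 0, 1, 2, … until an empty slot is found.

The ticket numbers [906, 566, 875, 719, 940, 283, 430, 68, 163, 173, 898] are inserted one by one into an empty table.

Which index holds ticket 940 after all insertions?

9

906: h=5 -> slot 5
566: h=5, probe 5,6 -> slot 6
875: h=8 -> slot 8
719: h=5, probe 5,6,7 -> slot 7
940: h=5, probe 5,6,7,8,9 -> slot 9
283: h=11 -> slot 11
430: h=5, probe 5,6,7,8,9,10 -> slot 10
68: h=0 -> slot 0
163: h=10, probe 10,11,12 -> slot 12
173: h=3 -> slot 3
898: h=14 -> slot 14
Table: [68, ., ., 173, ., 906, 566, 719, 875, 940, 430, 283, 163, ., 898, ., .]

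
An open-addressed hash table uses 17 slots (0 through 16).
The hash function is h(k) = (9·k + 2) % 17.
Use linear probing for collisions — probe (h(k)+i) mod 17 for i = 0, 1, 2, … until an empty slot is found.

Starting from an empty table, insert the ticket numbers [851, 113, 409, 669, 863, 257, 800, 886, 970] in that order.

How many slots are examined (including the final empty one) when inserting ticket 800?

Insert 851: h=11, slot 11 empty -> index 11.
Insert 113: h=16, slot 16 empty -> index 16.
Insert 409: h=11, slot 11 occupied -> index 12.
Insert 669: h=5, slot 5 empty -> index 5.
Insert 863: h=0, slot 0 empty -> index 0.
Insert 257: h=3, slot 3 empty -> index 3.
Insert 800: h=11, slots 11,12 occupied -> index 13.
Insert 886: h=3, slot 3 occupied -> index 4.
Insert 970: h=11, slots 11,12,13 occupied -> index 14.
Table: [863, -, -, 257, 886, 669, -, -, -, -, -, 851, 409, 800, 970, -, 113]

3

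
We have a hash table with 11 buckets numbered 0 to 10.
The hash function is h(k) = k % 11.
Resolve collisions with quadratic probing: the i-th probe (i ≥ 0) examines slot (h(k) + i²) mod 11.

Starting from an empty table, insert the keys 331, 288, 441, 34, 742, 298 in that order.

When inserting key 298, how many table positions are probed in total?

6

Insert 331: h=1, slot 1 empty => index 1.
Insert 288: h=2, slot 2 empty => index 2.
Insert 441: h=1, slots 1,2 occupied => index 5.
Insert 34: h=1, slots 1,2,5 occupied => index 10.
Insert 742: h=5, slot 5 occupied => index 6.
Insert 298: h=1, slots 1,2,5,10,6 occupied => index 4.
Table: [∅, 331, 288, ∅, 298, 441, 742, ∅, ∅, ∅, 34]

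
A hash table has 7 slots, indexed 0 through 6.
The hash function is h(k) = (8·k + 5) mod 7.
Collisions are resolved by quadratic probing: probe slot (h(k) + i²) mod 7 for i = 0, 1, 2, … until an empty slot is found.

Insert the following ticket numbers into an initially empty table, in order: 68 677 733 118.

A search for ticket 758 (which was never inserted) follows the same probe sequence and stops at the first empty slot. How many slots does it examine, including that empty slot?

68: h=3 -> slot 3
677: h=3, probe 3,4 -> slot 4
733: h=3, probe 3,4,0 -> slot 0
118: h=4, probe 4,5 -> slot 5
Table: [733, —, —, 68, 677, 118, —]
Lookup 758: h=0, probe 0,1 → slot 1 empty, not found.

2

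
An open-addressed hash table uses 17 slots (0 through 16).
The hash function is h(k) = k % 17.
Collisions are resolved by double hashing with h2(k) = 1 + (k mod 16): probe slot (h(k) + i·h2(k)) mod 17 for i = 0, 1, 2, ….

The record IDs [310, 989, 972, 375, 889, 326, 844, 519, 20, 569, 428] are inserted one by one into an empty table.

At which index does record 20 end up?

310: h=4 -> slot 4
989: h=3 -> slot 3
972: h=3, h2=13, probe 3,16 -> slot 16
375: h=1 -> slot 1
889: h=5 -> slot 5
326: h=3, h2=7, probe 3,10 -> slot 10
844: h=11 -> slot 11
519: h=9 -> slot 9
20: h=3, h2=5, probe 3,8 -> slot 8
569: h=8, h2=10, probe 8,1,11,4,14 -> slot 14
428: h=3, h2=13, probe 3,16,12 -> slot 12
Table: [∅, 375, ∅, 989, 310, 889, ∅, ∅, 20, 519, 326, 844, 428, ∅, 569, ∅, 972]

8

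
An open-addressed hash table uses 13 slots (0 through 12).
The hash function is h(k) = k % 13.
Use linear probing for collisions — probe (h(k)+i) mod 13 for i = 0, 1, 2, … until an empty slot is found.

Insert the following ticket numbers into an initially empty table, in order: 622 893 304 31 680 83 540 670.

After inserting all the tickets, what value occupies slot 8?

540

622: h=11 → slot 11
893: h=9 → slot 9
304: h=5 → slot 5
31: h=5, probe 5,6 → slot 6
680: h=4 → slot 4
83: h=5, probe 5,6,7 → slot 7
540: h=7, probe 7,8 → slot 8
670: h=7, probe 7,8,9,10 → slot 10
Table: [_, _, _, _, 680, 304, 31, 83, 540, 893, 670, 622, _]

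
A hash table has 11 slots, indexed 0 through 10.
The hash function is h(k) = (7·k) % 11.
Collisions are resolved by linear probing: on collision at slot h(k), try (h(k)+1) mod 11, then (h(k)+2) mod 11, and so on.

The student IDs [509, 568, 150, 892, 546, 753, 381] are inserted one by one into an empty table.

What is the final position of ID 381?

9

Insert 509: h=10, slot 10 empty => index 10.
Insert 568: h=5, slot 5 empty => index 5.
Insert 150: h=5, slot 5 occupied => index 6.
Insert 892: h=7, slot 7 empty => index 7.
Insert 546: h=5, slots 5,6,7 occupied => index 8.
Insert 753: h=2, slot 2 empty => index 2.
Insert 381: h=5, slots 5,6,7,8 occupied => index 9.
Table: [_, _, 753, _, _, 568, 150, 892, 546, 381, 509]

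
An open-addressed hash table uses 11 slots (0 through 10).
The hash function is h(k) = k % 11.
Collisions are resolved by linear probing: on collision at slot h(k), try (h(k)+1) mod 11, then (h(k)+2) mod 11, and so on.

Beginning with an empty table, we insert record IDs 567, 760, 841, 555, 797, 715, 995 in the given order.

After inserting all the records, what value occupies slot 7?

555

567 hashes to 6; slot 6 is free => place at 6.
760 hashes to 1; slot 1 is free => place at 1.
841 hashes to 5; slot 5 is free => place at 5.
555 hashes to 5; 5,6 taken => place at 7.
797 hashes to 5; 5,6,7 taken => place at 8.
715 hashes to 0; slot 0 is free => place at 0.
995 hashes to 5; 5,6,7,8 taken => place at 9.
Table: [715, 760, —, —, —, 841, 567, 555, 797, 995, —]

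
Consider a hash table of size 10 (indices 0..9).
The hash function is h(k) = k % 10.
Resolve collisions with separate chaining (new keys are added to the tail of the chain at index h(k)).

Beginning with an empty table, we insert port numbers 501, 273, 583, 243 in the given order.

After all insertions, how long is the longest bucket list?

3

501 -> bucket 1
273 -> bucket 3
583 -> bucket 3 (collision)
243 -> bucket 3 (collision)
Final buckets:
0: ∅
1: 501
2: ∅
3: 273 -> 583 -> 243
4: ∅
5: ∅
6: ∅
7: ∅
8: ∅
9: ∅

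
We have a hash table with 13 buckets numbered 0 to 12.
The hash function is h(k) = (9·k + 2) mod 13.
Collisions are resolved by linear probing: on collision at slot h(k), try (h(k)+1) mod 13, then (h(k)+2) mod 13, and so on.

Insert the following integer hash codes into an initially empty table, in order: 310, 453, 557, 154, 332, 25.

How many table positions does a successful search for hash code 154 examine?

4

Insert 310: h=10, slot 10 empty → index 10.
Insert 453: h=10, slot 10 occupied → index 11.
Insert 557: h=10, slots 10,11 occupied → index 12.
Insert 154: h=10, slots 10,11,12 occupied → index 0.
Insert 332: h=0, slot 0 occupied → index 1.
Insert 25: h=6, slot 6 empty → index 6.
Table: [154, 332, -, -, -, -, 25, -, -, -, 310, 453, 557]
Lookup 154: h=10, probe 10,11,12,0 → found at 0.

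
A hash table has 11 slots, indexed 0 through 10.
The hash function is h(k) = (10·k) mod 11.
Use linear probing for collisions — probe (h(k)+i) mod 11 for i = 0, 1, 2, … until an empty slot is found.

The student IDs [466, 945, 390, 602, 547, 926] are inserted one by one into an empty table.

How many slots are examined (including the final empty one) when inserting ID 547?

2

Insert 466: h=7, slot 7 empty => index 7.
Insert 945: h=1, slot 1 empty => index 1.
Insert 390: h=6, slot 6 empty => index 6.
Insert 602: h=3, slot 3 empty => index 3.
Insert 547: h=3, slot 3 occupied => index 4.
Insert 926: h=9, slot 9 empty => index 9.
Table: [-, 945, -, 602, 547, -, 390, 466, -, 926, -]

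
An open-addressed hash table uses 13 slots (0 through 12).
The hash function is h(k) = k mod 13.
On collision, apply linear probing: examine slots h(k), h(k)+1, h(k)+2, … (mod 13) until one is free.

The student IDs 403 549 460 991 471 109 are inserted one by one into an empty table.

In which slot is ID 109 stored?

403 hashes to 0; slot 0 is free -> place at 0.
549 hashes to 3; slot 3 is free -> place at 3.
460 hashes to 5; slot 5 is free -> place at 5.
991 hashes to 3; 3 taken -> place at 4.
471 hashes to 3; 3,4,5 taken -> place at 6.
109 hashes to 5; 5,6 taken -> place at 7.
Table: [403, _, _, 549, 991, 460, 471, 109, _, _, _, _, _]

7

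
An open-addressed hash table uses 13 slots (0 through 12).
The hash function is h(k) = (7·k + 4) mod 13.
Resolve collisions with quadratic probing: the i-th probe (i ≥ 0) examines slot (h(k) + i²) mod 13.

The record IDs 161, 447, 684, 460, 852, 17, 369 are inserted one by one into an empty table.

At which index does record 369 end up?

161 hashes to 0; slot 0 is free => place at 0.
447 hashes to 0; 0 taken => place at 1.
684 hashes to 8; slot 8 is free => place at 8.
460 hashes to 0; 0,1 taken => place at 4.
852 hashes to 1; 1 taken => place at 2.
17 hashes to 6; slot 6 is free => place at 6.
369 hashes to 0; 0,1,4 taken => place at 9.
Table: [161, 447, 852, —, 460, —, 17, —, 684, 369, —, —, —]

9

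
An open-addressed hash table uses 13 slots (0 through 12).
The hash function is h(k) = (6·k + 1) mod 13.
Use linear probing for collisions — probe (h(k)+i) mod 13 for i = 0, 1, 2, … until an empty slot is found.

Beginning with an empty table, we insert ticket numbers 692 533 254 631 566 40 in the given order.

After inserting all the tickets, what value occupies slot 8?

Insert 692: h=6, slot 6 empty → index 6.
Insert 533: h=1, slot 1 empty → index 1.
Insert 254: h=4, slot 4 empty → index 4.
Insert 631: h=4, slot 4 occupied → index 5.
Insert 566: h=4, slots 4,5,6 occupied → index 7.
Insert 40: h=7, slot 7 occupied → index 8.
Table: [∅, 533, ∅, ∅, 254, 631, 692, 566, 40, ∅, ∅, ∅, ∅]

40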